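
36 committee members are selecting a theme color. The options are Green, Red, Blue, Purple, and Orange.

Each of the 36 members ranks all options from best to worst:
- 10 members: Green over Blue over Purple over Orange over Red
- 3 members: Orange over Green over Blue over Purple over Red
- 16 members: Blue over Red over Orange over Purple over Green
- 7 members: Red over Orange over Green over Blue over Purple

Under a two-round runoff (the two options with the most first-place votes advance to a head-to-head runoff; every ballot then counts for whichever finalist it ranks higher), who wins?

Green

Round 1 first-place votes: Green 10, Red 7, Blue 16, Purple 0, Orange 3. Blue and Green advance.
Runoff: Blue is ranked above Green on 16 ballots, Green above Blue on 20.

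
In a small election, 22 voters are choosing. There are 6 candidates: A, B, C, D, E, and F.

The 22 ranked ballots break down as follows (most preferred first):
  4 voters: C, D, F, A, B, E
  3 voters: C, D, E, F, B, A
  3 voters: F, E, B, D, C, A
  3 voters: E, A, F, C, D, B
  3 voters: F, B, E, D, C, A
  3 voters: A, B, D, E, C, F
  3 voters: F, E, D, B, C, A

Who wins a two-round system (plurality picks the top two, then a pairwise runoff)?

Round 1 first-place votes: A 3, B 0, C 7, D 0, E 3, F 9. F and C advance.
Runoff: F is ranked above C on 12 ballots, C above F on 10.

F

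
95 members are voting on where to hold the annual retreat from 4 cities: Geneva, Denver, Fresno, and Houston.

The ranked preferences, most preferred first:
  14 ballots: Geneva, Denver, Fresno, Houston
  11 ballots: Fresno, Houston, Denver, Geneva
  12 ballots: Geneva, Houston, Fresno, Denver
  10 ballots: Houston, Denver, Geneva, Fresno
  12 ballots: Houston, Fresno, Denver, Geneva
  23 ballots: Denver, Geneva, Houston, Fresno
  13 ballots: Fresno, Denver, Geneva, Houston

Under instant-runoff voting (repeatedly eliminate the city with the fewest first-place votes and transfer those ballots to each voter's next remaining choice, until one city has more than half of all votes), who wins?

Fresno

Round 1: Geneva 26, Denver 23, Fresno 24, Houston 22. Houston eliminated.
Round 2: Geneva 26, Denver 33, Fresno 36. Geneva eliminated.
Round 3: Denver 47, Fresno 48. Fresno has a majority (≥48).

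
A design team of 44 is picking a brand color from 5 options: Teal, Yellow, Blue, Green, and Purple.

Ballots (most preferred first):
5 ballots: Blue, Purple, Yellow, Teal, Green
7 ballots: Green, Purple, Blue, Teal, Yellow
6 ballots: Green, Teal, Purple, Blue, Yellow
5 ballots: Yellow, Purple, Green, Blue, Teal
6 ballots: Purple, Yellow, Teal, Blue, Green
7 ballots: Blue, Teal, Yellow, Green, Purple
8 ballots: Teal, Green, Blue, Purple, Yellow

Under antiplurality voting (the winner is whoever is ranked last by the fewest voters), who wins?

Blue

Last-place votes: Teal 5, Yellow 21, Blue 0, Green 11, Purple 7.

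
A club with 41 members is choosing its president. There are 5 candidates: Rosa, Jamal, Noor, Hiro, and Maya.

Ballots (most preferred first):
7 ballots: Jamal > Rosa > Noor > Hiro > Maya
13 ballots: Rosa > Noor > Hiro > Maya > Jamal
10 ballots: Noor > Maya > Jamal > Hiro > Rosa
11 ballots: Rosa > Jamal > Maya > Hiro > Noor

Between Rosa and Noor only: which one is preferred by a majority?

Rosa

Rosa is ranked above Noor on 31 ballots; Noor above Rosa on 10.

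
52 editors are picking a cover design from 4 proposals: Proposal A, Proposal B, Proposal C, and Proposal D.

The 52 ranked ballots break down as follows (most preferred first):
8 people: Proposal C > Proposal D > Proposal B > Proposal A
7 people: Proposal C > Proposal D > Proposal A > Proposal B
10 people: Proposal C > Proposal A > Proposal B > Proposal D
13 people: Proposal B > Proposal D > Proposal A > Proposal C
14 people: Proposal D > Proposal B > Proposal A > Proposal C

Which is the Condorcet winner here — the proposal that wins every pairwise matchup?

Proposal D

Proposal D vs Proposal A: 42–10
Proposal D vs Proposal B: 29–23
Proposal D vs Proposal C: 27–25
Proposal D beats every other proposal.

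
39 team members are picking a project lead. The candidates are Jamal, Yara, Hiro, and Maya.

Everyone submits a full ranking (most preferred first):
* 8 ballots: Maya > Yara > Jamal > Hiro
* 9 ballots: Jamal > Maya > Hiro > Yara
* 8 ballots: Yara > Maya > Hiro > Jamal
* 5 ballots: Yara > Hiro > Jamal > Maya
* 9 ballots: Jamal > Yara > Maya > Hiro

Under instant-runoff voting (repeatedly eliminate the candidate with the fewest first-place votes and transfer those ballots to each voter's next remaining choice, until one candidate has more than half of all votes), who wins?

Yara

Round 1: Jamal 18, Yara 13, Hiro 0, Maya 8. Hiro eliminated.
Round 2: Jamal 18, Yara 13, Maya 8. Maya eliminated.
Round 3: Jamal 18, Yara 21. Yara has a majority (≥20).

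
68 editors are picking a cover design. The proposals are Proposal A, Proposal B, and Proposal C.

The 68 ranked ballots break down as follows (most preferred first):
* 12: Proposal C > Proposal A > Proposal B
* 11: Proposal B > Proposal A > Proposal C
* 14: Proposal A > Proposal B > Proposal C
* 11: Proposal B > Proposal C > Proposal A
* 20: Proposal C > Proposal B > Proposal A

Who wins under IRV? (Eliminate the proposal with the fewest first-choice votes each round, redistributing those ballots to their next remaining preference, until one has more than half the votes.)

Proposal B

Round 1: Proposal A 14, Proposal B 22, Proposal C 32. Proposal A eliminated.
Round 2: Proposal B 36, Proposal C 32. Proposal B has a majority (≥35).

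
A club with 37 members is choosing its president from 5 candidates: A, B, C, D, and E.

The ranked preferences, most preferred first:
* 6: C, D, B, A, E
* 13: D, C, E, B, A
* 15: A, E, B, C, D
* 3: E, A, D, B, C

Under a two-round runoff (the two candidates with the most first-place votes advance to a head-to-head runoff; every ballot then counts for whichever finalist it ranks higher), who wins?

Round 1 first-place votes: A 15, B 0, C 6, D 13, E 3. A and D advance.
Runoff: A is ranked above D on 18 ballots, D above A on 19.

D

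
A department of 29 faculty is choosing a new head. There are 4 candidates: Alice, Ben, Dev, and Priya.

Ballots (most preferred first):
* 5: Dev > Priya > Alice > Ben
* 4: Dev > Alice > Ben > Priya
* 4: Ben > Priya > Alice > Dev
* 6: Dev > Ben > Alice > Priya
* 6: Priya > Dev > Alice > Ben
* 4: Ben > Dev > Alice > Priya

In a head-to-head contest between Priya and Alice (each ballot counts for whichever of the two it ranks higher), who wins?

Priya

Priya is ranked above Alice on 15 ballots; Alice above Priya on 14.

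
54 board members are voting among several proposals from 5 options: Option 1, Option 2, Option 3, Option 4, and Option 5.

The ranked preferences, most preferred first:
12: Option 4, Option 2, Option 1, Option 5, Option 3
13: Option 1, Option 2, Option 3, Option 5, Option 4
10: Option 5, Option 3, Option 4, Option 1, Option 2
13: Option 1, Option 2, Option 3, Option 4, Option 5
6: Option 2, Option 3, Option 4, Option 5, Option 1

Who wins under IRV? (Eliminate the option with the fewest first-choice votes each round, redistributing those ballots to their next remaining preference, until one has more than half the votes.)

Option 4

Round 1: Option 1 26, Option 2 6, Option 3 0, Option 4 12, Option 5 10. Option 3 eliminated.
Round 2: Option 1 26, Option 2 6, Option 4 12, Option 5 10. Option 2 eliminated.
Round 3: Option 1 26, Option 4 18, Option 5 10. Option 5 eliminated.
Round 4: Option 1 26, Option 4 28. Option 4 has a majority (≥28).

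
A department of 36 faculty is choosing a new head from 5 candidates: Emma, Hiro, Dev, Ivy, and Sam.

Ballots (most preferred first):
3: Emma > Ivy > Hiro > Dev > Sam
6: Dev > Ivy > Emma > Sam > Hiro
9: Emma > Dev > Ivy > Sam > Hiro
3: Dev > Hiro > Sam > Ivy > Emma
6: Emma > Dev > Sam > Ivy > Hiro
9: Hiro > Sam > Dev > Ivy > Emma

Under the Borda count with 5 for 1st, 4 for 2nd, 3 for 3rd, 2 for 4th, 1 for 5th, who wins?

Emma: 3×5 + 6×3 + 9×5 + 3×1 + 6×5 + 9×1 = 120
Hiro: 3×3 + 6×1 + 9×1 + 3×4 + 6×1 + 9×5 = 87
Dev: 3×2 + 6×5 + 9×4 + 3×5 + 6×4 + 9×3 = 138
Ivy: 3×4 + 6×4 + 9×3 + 3×2 + 6×2 + 9×2 = 99
Sam: 3×1 + 6×2 + 9×2 + 3×3 + 6×3 + 9×4 = 96

Dev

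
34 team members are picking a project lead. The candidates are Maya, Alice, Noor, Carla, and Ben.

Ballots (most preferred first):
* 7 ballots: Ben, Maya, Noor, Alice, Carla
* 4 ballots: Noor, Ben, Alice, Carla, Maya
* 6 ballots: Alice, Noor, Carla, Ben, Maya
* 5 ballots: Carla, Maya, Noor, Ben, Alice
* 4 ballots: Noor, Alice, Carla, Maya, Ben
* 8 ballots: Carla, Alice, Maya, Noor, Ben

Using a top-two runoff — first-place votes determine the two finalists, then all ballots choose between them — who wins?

Noor

Round 1 first-place votes: Maya 0, Alice 6, Noor 8, Carla 13, Ben 7. Carla and Noor advance.
Runoff: Carla is ranked above Noor on 13 ballots, Noor above Carla on 21.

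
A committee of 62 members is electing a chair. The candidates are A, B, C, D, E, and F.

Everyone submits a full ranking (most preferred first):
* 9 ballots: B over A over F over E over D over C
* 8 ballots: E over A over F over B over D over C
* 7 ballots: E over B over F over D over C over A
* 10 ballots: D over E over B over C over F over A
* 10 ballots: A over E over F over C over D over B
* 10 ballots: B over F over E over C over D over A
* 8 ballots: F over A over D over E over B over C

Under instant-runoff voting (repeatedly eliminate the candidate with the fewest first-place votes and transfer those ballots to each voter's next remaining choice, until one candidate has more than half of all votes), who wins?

E

Round 1: A 10, B 19, C 0, D 10, E 15, F 8. C eliminated.
Round 2: A 10, B 19, D 10, E 15, F 8. F eliminated.
Round 3: A 18, B 19, D 10, E 15. D eliminated.
Round 4: A 18, B 19, E 25. A eliminated.
Round 5: B 19, E 43. E has a majority (≥32).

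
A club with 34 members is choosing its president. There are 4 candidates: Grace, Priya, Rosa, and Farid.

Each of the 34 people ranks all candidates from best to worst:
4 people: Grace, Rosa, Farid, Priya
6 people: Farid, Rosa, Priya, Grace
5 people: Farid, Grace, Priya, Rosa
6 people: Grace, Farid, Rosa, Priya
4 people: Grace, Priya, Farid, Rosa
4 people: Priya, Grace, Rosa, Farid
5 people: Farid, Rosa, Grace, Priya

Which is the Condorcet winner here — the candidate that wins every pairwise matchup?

Grace vs Priya: 24–10
Grace vs Rosa: 23–11
Grace vs Farid: 18–16
Grace beats every other candidate.

Grace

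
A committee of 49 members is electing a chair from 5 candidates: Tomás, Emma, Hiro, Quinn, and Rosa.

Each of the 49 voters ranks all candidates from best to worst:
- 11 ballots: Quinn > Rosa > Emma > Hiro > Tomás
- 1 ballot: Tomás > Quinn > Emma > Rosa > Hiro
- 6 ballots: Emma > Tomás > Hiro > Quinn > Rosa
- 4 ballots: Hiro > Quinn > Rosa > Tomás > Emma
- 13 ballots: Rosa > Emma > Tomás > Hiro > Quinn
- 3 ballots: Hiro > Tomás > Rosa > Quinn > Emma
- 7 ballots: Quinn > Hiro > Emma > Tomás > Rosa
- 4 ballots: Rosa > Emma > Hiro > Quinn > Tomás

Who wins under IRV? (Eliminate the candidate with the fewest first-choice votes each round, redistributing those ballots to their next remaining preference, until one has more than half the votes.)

Quinn

Round 1: Tomás 1, Emma 6, Hiro 7, Quinn 18, Rosa 17. Tomás eliminated.
Round 2: Emma 6, Hiro 7, Quinn 19, Rosa 17. Emma eliminated.
Round 3: Hiro 13, Quinn 19, Rosa 17. Hiro eliminated.
Round 4: Quinn 29, Rosa 20. Quinn has a majority (≥25).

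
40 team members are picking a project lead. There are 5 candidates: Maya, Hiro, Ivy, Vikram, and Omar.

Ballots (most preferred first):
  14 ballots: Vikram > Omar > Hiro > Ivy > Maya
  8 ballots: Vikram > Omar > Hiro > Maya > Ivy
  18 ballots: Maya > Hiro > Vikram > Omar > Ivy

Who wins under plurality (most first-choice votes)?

First-place votes: Maya 18, Hiro 0, Ivy 0, Vikram 22, Omar 0.

Vikram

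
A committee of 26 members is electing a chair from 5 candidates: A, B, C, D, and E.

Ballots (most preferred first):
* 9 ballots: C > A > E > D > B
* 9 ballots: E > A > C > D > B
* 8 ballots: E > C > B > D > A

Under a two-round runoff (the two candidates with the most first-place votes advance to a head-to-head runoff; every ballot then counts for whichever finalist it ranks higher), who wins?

Round 1 first-place votes: A 0, B 0, C 9, D 0, E 17. E and C advance.
Runoff: E is ranked above C on 17 ballots, C above E on 9.

E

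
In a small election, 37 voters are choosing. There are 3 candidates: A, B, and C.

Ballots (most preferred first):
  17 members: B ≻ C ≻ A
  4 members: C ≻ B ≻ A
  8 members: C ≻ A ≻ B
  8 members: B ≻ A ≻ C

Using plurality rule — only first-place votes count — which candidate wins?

B

First-place votes: A 0, B 25, C 12.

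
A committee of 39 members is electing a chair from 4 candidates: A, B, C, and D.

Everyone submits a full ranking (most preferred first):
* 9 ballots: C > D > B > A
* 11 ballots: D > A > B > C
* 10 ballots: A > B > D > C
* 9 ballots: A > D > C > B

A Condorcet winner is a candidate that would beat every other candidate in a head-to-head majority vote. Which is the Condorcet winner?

D vs A: 20–19
D vs B: 29–10
D vs C: 30–9
D beats every other candidate.

D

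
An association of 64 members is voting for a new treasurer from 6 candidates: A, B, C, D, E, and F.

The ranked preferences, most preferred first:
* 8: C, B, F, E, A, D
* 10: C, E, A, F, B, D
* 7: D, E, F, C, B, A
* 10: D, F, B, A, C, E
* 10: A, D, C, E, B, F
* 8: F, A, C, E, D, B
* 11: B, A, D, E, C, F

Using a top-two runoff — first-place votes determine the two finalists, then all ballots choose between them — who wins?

D

Round 1 first-place votes: A 10, B 11, C 18, D 17, E 0, F 8. C and D advance.
Runoff: C is ranked above D on 26 ballots, D above C on 38.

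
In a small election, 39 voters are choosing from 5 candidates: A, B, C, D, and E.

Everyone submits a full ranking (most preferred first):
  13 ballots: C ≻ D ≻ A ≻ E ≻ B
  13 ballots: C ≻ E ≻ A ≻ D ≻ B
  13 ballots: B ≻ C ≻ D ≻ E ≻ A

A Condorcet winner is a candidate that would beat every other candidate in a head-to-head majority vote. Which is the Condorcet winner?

C vs A: 39–0
C vs B: 26–13
C vs D: 39–0
C vs E: 39–0
C beats every other candidate.

C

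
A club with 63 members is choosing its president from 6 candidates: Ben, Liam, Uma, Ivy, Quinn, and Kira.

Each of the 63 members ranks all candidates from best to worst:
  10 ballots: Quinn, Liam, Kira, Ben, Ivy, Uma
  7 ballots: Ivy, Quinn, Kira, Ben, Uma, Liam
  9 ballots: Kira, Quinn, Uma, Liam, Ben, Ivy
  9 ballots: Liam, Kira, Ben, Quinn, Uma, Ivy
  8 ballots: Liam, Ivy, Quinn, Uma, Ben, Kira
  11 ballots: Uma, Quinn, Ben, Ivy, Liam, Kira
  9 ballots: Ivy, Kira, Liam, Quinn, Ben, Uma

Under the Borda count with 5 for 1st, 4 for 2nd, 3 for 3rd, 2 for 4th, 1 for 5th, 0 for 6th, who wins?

Ben: 10×2 + 7×2 + 9×1 + 9×3 + 8×1 + 11×3 + 9×1 = 120
Liam: 10×4 + 7×0 + 9×2 + 9×5 + 8×5 + 11×1 + 9×3 = 181
Uma: 10×0 + 7×1 + 9×3 + 9×1 + 8×2 + 11×5 + 9×0 = 114
Ivy: 10×1 + 7×5 + 9×0 + 9×0 + 8×4 + 11×2 + 9×5 = 144
Quinn: 10×5 + 7×4 + 9×4 + 9×2 + 8×3 + 11×4 + 9×2 = 218
Kira: 10×3 + 7×3 + 9×5 + 9×4 + 8×0 + 11×0 + 9×4 = 168

Quinn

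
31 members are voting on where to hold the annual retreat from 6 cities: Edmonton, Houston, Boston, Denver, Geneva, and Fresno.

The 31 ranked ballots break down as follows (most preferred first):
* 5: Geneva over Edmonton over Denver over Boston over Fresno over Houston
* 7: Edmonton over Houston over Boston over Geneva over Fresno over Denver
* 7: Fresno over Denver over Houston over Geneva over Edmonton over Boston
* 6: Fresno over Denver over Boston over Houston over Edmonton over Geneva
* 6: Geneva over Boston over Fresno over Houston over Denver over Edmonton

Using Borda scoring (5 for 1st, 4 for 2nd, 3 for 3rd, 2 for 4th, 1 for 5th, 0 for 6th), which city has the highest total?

Edmonton: 5×4 + 7×5 + 7×1 + 6×1 + 6×0 = 68
Houston: 5×0 + 7×4 + 7×3 + 6×2 + 6×2 = 73
Boston: 5×2 + 7×3 + 7×0 + 6×3 + 6×4 = 73
Denver: 5×3 + 7×0 + 7×4 + 6×4 + 6×1 = 73
Geneva: 5×5 + 7×2 + 7×2 + 6×0 + 6×5 = 83
Fresno: 5×1 + 7×1 + 7×5 + 6×5 + 6×3 = 95

Fresno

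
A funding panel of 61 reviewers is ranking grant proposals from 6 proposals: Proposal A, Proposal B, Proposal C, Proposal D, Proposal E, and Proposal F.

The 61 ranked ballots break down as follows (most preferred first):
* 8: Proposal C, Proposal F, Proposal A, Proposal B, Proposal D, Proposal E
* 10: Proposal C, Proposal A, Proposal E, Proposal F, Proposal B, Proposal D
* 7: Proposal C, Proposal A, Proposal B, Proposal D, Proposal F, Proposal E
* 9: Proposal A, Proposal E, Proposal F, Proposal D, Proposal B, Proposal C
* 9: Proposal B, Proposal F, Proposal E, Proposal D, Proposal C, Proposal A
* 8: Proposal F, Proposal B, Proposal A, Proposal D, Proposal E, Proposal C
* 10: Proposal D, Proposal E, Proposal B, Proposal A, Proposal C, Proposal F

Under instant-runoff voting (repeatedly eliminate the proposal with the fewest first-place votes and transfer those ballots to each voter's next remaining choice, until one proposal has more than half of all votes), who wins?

Round 1: Proposal A 9, Proposal B 9, Proposal C 25, Proposal D 10, Proposal E 0, Proposal F 8. Proposal E eliminated.
Round 2: Proposal A 9, Proposal B 9, Proposal C 25, Proposal D 10, Proposal F 8. Proposal F eliminated.
Round 3: Proposal A 9, Proposal B 17, Proposal C 25, Proposal D 10. Proposal A eliminated.
Round 4: Proposal B 17, Proposal C 25, Proposal D 19. Proposal B eliminated.
Round 5: Proposal C 25, Proposal D 36. Proposal D has a majority (≥31).

Proposal D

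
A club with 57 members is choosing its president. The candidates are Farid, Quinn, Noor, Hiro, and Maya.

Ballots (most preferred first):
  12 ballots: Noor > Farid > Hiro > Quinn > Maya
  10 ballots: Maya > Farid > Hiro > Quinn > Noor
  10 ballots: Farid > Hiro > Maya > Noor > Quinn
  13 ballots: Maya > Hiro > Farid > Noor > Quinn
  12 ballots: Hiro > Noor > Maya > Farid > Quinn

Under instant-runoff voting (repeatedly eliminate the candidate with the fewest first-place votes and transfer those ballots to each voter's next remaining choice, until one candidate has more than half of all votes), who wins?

Hiro

Round 1: Farid 10, Quinn 0, Noor 12, Hiro 12, Maya 23. Quinn eliminated.
Round 2: Farid 10, Noor 12, Hiro 12, Maya 23. Farid eliminated.
Round 3: Noor 12, Hiro 22, Maya 23. Noor eliminated.
Round 4: Hiro 34, Maya 23. Hiro has a majority (≥29).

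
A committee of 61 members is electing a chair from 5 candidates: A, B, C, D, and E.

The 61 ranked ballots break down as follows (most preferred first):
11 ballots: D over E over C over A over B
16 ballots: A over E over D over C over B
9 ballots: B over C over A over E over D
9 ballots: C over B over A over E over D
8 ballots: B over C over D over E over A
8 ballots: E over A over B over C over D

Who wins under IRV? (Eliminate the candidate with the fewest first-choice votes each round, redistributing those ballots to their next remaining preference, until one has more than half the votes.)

A

Round 1: A 16, B 17, C 9, D 11, E 8. E eliminated.
Round 2: A 24, B 17, C 9, D 11. C eliminated.
Round 3: A 24, B 26, D 11. D eliminated.
Round 4: A 35, B 26. A has a majority (≥31).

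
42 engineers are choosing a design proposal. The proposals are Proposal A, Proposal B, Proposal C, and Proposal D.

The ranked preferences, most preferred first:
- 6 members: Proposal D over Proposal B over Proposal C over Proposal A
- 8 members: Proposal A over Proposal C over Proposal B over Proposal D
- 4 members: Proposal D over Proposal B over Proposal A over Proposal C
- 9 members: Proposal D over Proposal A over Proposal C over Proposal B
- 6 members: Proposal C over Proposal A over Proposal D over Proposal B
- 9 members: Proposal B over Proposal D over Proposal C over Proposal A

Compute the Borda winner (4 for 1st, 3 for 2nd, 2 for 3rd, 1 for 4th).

Proposal D

Proposal A: 6×1 + 8×4 + 4×2 + 9×3 + 6×3 + 9×1 = 100
Proposal B: 6×3 + 8×2 + 4×3 + 9×1 + 6×1 + 9×4 = 97
Proposal C: 6×2 + 8×3 + 4×1 + 9×2 + 6×4 + 9×2 = 100
Proposal D: 6×4 + 8×1 + 4×4 + 9×4 + 6×2 + 9×3 = 123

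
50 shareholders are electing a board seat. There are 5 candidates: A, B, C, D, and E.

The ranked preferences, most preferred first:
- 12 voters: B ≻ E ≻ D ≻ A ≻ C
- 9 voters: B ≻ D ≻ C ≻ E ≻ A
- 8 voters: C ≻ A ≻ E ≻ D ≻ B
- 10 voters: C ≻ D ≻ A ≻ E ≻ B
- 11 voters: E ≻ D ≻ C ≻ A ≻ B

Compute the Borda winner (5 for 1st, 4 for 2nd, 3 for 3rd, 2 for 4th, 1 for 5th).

A: 12×2 + 9×1 + 8×4 + 10×3 + 11×2 = 117
B: 12×5 + 9×5 + 8×1 + 10×1 + 11×1 = 134
C: 12×1 + 9×3 + 8×5 + 10×5 + 11×3 = 162
D: 12×3 + 9×4 + 8×2 + 10×4 + 11×4 = 172
E: 12×4 + 9×2 + 8×3 + 10×2 + 11×5 = 165

D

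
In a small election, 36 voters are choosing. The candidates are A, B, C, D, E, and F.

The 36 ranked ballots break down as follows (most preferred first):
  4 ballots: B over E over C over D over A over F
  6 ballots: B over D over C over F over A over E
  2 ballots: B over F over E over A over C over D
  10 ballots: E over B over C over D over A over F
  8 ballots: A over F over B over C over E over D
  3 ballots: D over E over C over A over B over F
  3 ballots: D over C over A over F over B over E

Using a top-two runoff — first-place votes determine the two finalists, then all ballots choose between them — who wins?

Round 1 first-place votes: A 8, B 12, C 0, D 6, E 10, F 0. B and E advance.
Runoff: B is ranked above E on 23 ballots, E above B on 13.

B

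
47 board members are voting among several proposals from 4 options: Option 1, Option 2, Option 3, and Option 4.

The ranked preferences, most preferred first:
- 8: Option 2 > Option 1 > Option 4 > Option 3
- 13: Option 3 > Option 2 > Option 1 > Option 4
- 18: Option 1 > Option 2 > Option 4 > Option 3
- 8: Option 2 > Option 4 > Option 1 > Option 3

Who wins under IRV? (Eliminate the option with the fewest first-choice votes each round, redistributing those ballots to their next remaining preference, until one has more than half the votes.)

Round 1: Option 1 18, Option 2 16, Option 3 13, Option 4 0. Option 4 eliminated.
Round 2: Option 1 18, Option 2 16, Option 3 13. Option 3 eliminated.
Round 3: Option 1 18, Option 2 29. Option 2 has a majority (≥24).

Option 2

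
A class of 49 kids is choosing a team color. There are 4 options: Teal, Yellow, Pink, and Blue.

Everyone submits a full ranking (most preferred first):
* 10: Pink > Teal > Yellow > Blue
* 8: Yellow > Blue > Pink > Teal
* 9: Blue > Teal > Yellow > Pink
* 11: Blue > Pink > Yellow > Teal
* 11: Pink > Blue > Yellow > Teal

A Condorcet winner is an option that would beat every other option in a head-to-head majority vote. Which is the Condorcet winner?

Blue

Blue vs Teal: 39–10
Blue vs Yellow: 31–18
Blue vs Pink: 28–21
Blue beats every other option.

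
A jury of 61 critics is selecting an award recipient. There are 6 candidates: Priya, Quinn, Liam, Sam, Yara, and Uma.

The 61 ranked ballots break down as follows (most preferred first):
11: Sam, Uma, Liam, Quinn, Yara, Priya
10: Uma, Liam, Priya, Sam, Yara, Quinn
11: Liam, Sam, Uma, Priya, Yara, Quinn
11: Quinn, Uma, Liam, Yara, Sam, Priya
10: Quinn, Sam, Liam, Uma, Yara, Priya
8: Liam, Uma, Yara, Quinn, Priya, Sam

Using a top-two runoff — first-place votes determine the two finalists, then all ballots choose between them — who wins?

Liam

Round 1 first-place votes: Priya 0, Quinn 21, Liam 19, Sam 11, Yara 0, Uma 10. Quinn and Liam advance.
Runoff: Quinn is ranked above Liam on 21 ballots, Liam above Quinn on 40.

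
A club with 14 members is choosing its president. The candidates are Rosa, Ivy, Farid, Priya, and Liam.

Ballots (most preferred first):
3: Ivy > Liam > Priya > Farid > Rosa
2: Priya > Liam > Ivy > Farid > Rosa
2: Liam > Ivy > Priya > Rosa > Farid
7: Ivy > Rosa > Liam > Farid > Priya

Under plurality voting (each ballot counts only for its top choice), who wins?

Ivy

First-place votes: Rosa 0, Ivy 10, Farid 0, Priya 2, Liam 2.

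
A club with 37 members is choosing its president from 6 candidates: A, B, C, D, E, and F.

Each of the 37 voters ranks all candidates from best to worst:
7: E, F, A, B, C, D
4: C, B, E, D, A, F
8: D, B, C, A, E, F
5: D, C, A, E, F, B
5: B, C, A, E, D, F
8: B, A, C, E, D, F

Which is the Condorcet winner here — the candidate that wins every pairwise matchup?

B vs A: 25–12
B vs C: 28–9
B vs D: 24–13
B vs E: 25–12
B vs F: 25–12
B beats every other candidate.

B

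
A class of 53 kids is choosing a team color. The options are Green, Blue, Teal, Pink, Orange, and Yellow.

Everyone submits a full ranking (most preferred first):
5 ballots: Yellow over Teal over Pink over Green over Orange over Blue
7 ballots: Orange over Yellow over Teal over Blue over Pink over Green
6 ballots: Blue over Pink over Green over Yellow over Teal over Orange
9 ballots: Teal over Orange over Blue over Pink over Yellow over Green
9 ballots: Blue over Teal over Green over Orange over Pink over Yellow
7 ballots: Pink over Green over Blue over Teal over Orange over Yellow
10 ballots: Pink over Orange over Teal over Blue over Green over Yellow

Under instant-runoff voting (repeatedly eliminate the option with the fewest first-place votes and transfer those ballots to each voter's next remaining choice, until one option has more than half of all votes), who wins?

Teal

Round 1: Green 0, Blue 15, Teal 9, Pink 17, Orange 7, Yellow 5. Green eliminated.
Round 2: Blue 15, Teal 9, Pink 17, Orange 7, Yellow 5. Yellow eliminated.
Round 3: Blue 15, Teal 14, Pink 17, Orange 7. Orange eliminated.
Round 4: Blue 15, Teal 21, Pink 17. Blue eliminated.
Round 5: Teal 30, Pink 23. Teal has a majority (≥27).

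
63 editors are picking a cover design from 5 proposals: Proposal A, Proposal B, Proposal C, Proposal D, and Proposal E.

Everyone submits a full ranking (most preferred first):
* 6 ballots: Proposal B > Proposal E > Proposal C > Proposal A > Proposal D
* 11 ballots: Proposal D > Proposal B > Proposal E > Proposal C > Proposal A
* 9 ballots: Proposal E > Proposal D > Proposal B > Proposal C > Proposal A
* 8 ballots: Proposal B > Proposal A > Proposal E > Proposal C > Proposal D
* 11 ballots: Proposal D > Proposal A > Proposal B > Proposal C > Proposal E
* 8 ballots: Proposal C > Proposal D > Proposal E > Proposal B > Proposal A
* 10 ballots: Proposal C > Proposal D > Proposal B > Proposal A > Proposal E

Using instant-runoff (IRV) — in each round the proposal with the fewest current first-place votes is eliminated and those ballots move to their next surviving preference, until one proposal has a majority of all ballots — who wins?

Round 1: Proposal A 0, Proposal B 14, Proposal C 18, Proposal D 22, Proposal E 9. Proposal A eliminated.
Round 2: Proposal B 14, Proposal C 18, Proposal D 22, Proposal E 9. Proposal E eliminated.
Round 3: Proposal B 14, Proposal C 18, Proposal D 31. Proposal B eliminated.
Round 4: Proposal C 32, Proposal D 31. Proposal C has a majority (≥32).

Proposal C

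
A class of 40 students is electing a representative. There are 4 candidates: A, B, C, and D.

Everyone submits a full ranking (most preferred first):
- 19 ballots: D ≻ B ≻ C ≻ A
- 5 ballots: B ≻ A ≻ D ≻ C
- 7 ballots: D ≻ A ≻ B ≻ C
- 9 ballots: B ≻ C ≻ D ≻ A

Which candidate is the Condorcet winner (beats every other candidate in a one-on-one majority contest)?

D

D vs A: 35–5
D vs B: 26–14
D vs C: 31–9
D beats every other candidate.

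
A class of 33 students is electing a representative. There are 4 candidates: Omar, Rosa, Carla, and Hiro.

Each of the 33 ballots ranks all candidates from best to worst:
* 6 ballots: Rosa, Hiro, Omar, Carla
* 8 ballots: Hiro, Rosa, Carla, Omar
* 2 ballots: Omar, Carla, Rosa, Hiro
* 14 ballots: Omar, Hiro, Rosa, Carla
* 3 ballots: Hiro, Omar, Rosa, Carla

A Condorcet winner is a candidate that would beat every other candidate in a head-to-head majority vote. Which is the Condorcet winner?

Hiro

Hiro vs Omar: 17–16
Hiro vs Rosa: 25–8
Hiro vs Carla: 31–2
Hiro beats every other candidate.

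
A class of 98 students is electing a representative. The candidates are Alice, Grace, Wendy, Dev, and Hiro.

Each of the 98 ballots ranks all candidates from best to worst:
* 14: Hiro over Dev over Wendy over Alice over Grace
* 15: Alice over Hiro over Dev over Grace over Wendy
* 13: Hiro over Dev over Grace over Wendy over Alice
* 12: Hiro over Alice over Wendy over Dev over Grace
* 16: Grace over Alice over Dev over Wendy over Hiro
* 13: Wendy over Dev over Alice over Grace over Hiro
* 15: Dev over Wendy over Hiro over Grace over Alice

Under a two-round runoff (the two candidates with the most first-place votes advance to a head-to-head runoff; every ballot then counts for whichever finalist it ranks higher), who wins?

Hiro

Round 1 first-place votes: Alice 15, Grace 16, Wendy 13, Dev 15, Hiro 39. Hiro and Grace advance.
Runoff: Hiro is ranked above Grace on 69 ballots, Grace above Hiro on 29.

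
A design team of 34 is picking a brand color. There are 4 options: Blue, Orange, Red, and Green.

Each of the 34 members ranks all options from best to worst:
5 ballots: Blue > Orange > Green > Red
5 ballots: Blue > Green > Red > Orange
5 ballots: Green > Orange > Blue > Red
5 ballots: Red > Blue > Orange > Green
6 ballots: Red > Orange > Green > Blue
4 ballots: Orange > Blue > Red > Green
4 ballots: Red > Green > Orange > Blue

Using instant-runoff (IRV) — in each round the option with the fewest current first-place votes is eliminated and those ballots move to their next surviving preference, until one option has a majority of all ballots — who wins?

Round 1: Blue 10, Orange 4, Red 15, Green 5. Orange eliminated.
Round 2: Blue 14, Red 15, Green 5. Green eliminated.
Round 3: Blue 19, Red 15. Blue has a majority (≥18).

Blue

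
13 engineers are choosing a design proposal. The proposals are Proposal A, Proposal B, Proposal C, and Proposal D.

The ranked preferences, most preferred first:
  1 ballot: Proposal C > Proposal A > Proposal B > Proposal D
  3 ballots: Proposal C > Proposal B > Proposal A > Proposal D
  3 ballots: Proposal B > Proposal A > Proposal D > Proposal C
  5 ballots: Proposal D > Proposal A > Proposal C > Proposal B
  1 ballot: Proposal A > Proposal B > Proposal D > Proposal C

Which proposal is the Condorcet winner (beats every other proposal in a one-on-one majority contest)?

Proposal A vs Proposal B: 7–6
Proposal A vs Proposal C: 9–4
Proposal A vs Proposal D: 8–5
Proposal A beats every other proposal.

Proposal A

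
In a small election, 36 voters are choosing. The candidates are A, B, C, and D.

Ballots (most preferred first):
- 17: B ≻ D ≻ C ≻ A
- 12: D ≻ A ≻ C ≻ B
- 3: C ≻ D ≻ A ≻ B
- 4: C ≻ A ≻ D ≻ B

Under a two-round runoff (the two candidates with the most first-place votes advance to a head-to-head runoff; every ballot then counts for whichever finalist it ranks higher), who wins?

Round 1 first-place votes: A 0, B 17, C 7, D 12. B and D advance.
Runoff: B is ranked above D on 17 ballots, D above B on 19.

D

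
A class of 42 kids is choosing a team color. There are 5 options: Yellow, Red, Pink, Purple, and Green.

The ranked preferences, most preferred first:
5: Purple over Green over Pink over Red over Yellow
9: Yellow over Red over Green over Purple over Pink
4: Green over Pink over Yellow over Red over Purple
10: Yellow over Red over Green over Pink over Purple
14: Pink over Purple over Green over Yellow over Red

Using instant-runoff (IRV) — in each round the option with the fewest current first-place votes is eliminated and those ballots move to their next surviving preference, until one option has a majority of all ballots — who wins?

Round 1: Yellow 19, Red 0, Pink 14, Purple 5, Green 4. Red eliminated.
Round 2: Yellow 19, Pink 14, Purple 5, Green 4. Green eliminated.
Round 3: Yellow 19, Pink 18, Purple 5. Purple eliminated.
Round 4: Yellow 19, Pink 23. Pink has a majority (≥22).

Pink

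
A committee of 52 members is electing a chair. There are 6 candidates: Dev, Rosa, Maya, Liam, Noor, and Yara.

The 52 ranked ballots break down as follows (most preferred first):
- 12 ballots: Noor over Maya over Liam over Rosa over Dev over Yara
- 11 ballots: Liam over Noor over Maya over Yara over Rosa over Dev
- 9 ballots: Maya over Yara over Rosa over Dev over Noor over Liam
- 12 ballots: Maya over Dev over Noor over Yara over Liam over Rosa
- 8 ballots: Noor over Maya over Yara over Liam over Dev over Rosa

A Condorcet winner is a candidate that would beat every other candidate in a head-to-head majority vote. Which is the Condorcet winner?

Noor vs Dev: 31–21
Noor vs Rosa: 43–9
Noor vs Maya: 31–21
Noor vs Liam: 41–11
Noor vs Yara: 43–9
Noor beats every other candidate.

Noor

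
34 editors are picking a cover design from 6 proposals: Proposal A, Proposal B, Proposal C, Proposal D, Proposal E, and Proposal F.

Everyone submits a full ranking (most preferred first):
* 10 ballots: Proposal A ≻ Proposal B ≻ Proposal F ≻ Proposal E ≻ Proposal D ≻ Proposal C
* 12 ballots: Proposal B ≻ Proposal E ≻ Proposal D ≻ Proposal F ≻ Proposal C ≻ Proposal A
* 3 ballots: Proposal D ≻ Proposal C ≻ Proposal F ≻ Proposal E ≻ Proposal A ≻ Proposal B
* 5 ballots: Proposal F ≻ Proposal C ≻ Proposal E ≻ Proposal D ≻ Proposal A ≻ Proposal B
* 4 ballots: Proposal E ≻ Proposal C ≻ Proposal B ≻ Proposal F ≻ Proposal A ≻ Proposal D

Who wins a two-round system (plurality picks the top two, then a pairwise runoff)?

Round 1 first-place votes: Proposal A 10, Proposal B 12, Proposal C 0, Proposal D 3, Proposal E 4, Proposal F 5. Proposal B and Proposal A advance.
Runoff: Proposal B is ranked above Proposal A on 16 ballots, Proposal A above Proposal B on 18.

Proposal A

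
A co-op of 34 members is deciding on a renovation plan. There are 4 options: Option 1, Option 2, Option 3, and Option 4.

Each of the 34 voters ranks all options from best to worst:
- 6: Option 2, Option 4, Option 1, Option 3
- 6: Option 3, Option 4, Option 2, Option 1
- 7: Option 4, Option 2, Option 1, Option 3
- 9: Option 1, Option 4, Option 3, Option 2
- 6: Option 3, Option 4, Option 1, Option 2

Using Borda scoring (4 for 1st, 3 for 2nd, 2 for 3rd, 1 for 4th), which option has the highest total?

Option 4

Option 1: 6×2 + 6×1 + 7×2 + 9×4 + 6×2 = 80
Option 2: 6×4 + 6×2 + 7×3 + 9×1 + 6×1 = 72
Option 3: 6×1 + 6×4 + 7×1 + 9×2 + 6×4 = 79
Option 4: 6×3 + 6×3 + 7×4 + 9×3 + 6×3 = 109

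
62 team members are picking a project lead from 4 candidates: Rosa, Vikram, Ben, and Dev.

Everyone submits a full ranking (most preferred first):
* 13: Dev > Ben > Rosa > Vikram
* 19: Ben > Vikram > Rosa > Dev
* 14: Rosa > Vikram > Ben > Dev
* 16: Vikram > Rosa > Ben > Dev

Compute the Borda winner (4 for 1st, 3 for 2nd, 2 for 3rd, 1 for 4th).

Vikram

Rosa: 13×2 + 19×2 + 14×4 + 16×3 = 168
Vikram: 13×1 + 19×3 + 14×3 + 16×4 = 176
Ben: 13×3 + 19×4 + 14×2 + 16×2 = 175
Dev: 13×4 + 19×1 + 14×1 + 16×1 = 101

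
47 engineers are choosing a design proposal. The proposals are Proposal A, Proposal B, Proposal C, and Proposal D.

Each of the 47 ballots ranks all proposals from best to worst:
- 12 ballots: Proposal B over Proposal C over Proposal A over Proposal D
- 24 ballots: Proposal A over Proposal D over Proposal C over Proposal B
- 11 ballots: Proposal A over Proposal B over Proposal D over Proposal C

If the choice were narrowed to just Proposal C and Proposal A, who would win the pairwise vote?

Proposal A

Proposal C is ranked above Proposal A on 12 ballots; Proposal A above Proposal C on 35.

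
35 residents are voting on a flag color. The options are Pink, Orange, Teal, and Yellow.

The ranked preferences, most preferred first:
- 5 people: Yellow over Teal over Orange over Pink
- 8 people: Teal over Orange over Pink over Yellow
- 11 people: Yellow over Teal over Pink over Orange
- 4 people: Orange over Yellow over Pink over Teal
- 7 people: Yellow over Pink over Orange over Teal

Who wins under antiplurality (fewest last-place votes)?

Pink

Last-place votes: Pink 5, Orange 11, Teal 11, Yellow 8.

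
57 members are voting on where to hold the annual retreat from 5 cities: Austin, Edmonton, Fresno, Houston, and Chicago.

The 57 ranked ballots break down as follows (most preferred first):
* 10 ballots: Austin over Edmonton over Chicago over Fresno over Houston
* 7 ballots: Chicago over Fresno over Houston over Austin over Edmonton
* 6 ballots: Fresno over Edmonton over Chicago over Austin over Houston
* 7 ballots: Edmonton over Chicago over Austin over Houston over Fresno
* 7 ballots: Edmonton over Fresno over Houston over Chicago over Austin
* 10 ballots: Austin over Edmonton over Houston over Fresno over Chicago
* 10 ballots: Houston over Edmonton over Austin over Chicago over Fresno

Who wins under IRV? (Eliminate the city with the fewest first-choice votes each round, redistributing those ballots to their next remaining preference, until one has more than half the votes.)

Round 1: Austin 20, Edmonton 14, Fresno 6, Houston 10, Chicago 7. Fresno eliminated.
Round 2: Austin 20, Edmonton 20, Houston 10, Chicago 7. Chicago eliminated.
Round 3: Austin 20, Edmonton 20, Houston 17. Houston eliminated.
Round 4: Austin 27, Edmonton 30. Edmonton has a majority (≥29).

Edmonton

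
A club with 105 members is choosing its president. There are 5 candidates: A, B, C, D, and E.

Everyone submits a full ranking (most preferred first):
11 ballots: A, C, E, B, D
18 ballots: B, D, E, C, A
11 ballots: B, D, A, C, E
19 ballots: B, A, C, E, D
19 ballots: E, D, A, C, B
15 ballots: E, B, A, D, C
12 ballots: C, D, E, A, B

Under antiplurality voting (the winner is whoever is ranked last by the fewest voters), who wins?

E

Last-place votes: A 18, B 31, C 15, D 30, E 11.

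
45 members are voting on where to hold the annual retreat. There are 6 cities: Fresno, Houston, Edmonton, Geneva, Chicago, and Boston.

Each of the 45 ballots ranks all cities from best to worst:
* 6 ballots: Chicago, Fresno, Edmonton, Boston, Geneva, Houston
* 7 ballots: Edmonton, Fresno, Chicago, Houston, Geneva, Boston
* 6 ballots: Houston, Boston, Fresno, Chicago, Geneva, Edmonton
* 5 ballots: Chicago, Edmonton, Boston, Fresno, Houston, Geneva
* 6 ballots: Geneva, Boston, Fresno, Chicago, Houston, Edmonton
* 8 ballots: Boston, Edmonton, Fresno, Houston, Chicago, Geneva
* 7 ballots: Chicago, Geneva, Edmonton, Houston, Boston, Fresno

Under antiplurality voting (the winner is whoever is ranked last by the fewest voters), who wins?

Chicago

Last-place votes: Fresno 7, Houston 6, Edmonton 12, Geneva 13, Chicago 0, Boston 7.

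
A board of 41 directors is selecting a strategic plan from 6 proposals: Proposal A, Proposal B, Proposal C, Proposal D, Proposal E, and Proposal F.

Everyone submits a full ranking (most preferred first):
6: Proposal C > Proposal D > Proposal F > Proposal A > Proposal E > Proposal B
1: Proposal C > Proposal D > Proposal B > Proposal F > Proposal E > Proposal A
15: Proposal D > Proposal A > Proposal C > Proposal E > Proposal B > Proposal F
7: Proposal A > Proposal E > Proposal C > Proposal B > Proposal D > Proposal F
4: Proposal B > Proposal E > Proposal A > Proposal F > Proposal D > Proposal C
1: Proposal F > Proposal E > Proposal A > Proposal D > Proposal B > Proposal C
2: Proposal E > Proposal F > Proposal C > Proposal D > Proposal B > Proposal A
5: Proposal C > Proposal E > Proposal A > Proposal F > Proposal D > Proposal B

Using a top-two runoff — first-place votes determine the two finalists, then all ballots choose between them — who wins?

Round 1 first-place votes: Proposal A 7, Proposal B 4, Proposal C 12, Proposal D 15, Proposal E 2, Proposal F 1. Proposal D and Proposal C advance.
Runoff: Proposal D is ranked above Proposal C on 20 ballots, Proposal C above Proposal D on 21.

Proposal C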